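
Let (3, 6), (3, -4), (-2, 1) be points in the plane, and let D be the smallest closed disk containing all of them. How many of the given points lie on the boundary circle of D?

Call the three points A, B, C in the order given.
Side lengths²: AB² = 100, AC² = 50, BC² = 50.
Since AB² = 100 ≥ 50 + 50 = 100, the angle opposite AB is not acute, so the smallest enclosing circle has AB as diameter.
Centre = midpoint of AB = (3, 1), r² = 100/4 = 25.
The points at distance exactly r from the centre are (3, 6), (3, -4), (-2, 1) — 3 points.

3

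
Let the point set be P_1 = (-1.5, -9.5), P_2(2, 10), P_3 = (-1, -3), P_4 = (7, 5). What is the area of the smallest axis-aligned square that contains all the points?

The bounding box has width 8.5 and height 19.5.
An axis-aligned square enclosing the set must have side ≥ max(width, height).
So the minimum side is max(8.5, 19.5) = 19.5.
Area = 19.5² = 380.25.

380.25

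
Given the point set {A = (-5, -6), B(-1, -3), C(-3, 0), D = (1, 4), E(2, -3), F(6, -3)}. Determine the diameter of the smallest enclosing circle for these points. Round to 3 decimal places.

The minimum enclosing circle is determined by three boundary points: A, D, F.
Their circumcentre is (-7/46, -97/46) with r² = 40885/1058.
The farthest remaining point C is at distance² 13285/1058 ≤ 40885/1058.
Diameter = 2r = 2√(40885/1058) ≈ 12.433.

12.433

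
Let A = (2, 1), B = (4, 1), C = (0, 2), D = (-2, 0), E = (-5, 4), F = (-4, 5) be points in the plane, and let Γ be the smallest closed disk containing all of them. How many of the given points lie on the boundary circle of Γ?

2

The minimum enclosing circle of a finite set is fixed by two of the points (as a diameter) or three (as a circumcircle).
The farthest pair is B–E with squared distance 90. The circle on this segment as diameter has centre (-0.5, 2.5) and r² = 90/4 = 22.5.
Check A: distance² to centre = 8.5 ≤ 22.5, so it lies inside.
All remaining points lie in this disk, and no smaller disk contains both endpoints, so this is the minimum enclosing circle.
The points at distance exactly r from the centre are B, E — 2 points.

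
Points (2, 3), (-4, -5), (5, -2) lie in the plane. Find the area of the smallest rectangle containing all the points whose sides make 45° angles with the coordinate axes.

56

In coordinates u = x + y, v = x − y the rectangle is axis-aligned; the map (x,y)→(u,v) scales areas by 2.
u-values: 5, -9, 3; range = 5 − (-9) = 14.
v-values: -1, 1, 7; range = 7 − (-1) = 8.
Area = (14 × 8) / 2 = 56.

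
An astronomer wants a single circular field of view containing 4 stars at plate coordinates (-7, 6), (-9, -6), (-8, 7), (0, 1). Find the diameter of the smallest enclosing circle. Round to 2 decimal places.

13.51

The minimum enclosing circle of a finite set is fixed by two of the points (as a diameter) or three (as a circumcircle).
The minimum enclosing circle is determined by three boundary points: (-9, -6), (-8, 7), (0, 1).
Their circumcentre is (-74/11, 4/11) with r² = 5525/121.
The farthest remaining point (-7, 6) is at distance² 3853/121 ≤ 5525/121.
Diameter = 2r = 2√(5525/121) ≈ 13.51.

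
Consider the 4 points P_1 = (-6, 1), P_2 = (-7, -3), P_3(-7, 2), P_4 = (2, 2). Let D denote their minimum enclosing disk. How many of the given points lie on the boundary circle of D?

3

The minimum enclosing circle of a finite set is fixed by two of the points (as a diameter) or three (as a circumcircle).
The farthest pair is P_2–P_4 with squared distance 106. The circle on this segment as diameter has centre (-2.5, -0.5) and r² = 106/4 = 26.5.
Check P_1: distance² to centre = 14.5 ≤ 26.5, so it lies inside.
All remaining points lie in this disk, and no smaller disk contains both endpoints, so this is the minimum enclosing circle.
The points at distance exactly r from the centre are P_2, P_3, P_4 — 3 points.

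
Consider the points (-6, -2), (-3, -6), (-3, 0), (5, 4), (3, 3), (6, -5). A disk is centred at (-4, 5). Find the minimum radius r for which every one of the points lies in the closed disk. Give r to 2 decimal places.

14.14

The required radius is the distance from (-4, 5) to the farthest point.
Squared distances: 53, 122, 26, 82, 53, 200.
Maximum is 200, attained at (6, -5).
r = √200 ≈ 14.14.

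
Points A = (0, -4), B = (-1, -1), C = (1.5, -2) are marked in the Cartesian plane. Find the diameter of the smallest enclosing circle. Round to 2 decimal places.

Side lengths²: AB² = 10, AC² = 6.25, BC² = 7.25.
Since AB² = 10 < 7.25 + 6.25 = 13.5, the triangle is acute, so the smallest enclosing circle is the circumcircle.
Circumcentre = (-5/52, -123/52), r² = 3625/1352.
Diameter = 2r = 2√(3625/1352) ≈ 3.27.

3.27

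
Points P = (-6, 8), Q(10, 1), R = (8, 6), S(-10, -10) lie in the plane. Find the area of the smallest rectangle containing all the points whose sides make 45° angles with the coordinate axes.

In coordinates u = x + y, v = x − y the rectangle is axis-aligned; the map (x,y)→(u,v) scales areas by 2.
u-values: 2, 11, 14, -20; range = 14 − (-20) = 34.
v-values: -14, 9, 2, 0; range = 9 − (-14) = 23.
Area = (34 × 23) / 2 = 391.

391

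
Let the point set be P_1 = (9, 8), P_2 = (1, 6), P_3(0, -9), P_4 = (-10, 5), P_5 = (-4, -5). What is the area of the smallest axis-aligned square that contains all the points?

The bounding box has width 19 and height 17.
An axis-aligned square enclosing the set must have side ≥ max(width, height).
So the minimum side is max(19, 17) = 19.
Area = 19² = 361.

361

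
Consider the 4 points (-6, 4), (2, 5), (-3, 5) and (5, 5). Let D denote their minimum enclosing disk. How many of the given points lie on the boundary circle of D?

2

By Welzl's lemma the MEC is supported by two points (diametrically opposite) or three points (on a circumcircle).
The farthest pair is (-6, 4)–(5, 5) with squared distance 122. The circle on this segment as diameter has centre (-0.5, 4.5) and r² = 122/4 = 30.5.
Check (2, 5): distance² to centre = 6.5 ≤ 30.5, so it lies inside.
All remaining points lie in this disk, and no smaller disk contains both endpoints, so this is the minimum enclosing circle.
The points at distance exactly r from the centre are (-6, 4), (5, 5) — 2 points.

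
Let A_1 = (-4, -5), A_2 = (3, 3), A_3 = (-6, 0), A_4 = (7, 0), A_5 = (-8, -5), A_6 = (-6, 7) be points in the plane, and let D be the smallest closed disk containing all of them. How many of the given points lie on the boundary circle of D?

A smallest enclosing disk is always determined by at most three of the input points on its boundary.
The minimum enclosing circle is determined by three boundary points: A_4, A_5, A_6.
Their circumcentre is (-23/17, 1/17) with r² = 20165/289.
The farthest remaining point A_1 is at distance² 9421/289 ≤ 20165/289.
The points at distance exactly r from the centre are A_4, A_5, A_6 — 3 points.

3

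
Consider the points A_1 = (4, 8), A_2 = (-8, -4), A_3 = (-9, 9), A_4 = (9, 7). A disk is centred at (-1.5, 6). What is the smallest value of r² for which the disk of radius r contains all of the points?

142.25

The required radius is the distance from (-1.5, 6) to the farthest point.
Squared distances: 34.25, 142.25, 65.25, 111.25.
Maximum is 142.25, attained at A_2.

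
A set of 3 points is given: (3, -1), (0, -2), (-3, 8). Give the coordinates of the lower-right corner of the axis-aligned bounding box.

x-range [-3, 3], y-range [-2, 8].
The lower-right corner is (3, -2).

(3, -2)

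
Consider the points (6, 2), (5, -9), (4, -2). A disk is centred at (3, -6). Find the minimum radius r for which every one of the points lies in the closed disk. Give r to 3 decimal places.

8.544

The required radius is the distance from (3, -6) to the farthest point.
Squared distances: 73, 13, 17.
Maximum is 73, attained at (6, 2).
r = √73 ≈ 8.544.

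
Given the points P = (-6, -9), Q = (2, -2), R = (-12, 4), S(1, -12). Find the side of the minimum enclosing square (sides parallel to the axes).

16

The bounding box has width 14 and height 16.
An axis-aligned square enclosing the set must have side ≥ max(width, height).
So the minimum side is max(14, 16) = 16.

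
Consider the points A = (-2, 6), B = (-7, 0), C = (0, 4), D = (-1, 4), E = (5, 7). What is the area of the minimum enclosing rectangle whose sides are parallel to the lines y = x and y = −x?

57

In coordinates u = x + y, v = x − y the rectangle is axis-aligned; the map (x,y)→(u,v) scales areas by 2.
u-values: 4, -7, 4, 3, 12; range = 12 − (-7) = 19.
v-values: -8, -7, -4, -5, -2; range = -2 − (-8) = 6.
Area = (19 × 6) / 2 = 57.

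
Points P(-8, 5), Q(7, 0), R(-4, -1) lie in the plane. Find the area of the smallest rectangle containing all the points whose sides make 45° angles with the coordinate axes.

120

In coordinates u = x + y, v = x − y the rectangle is axis-aligned; the map (x,y)→(u,v) scales areas by 2.
u-values: -3, 7, -5; range = 7 − (-5) = 12.
v-values: -13, 7, -3; range = 7 − (-13) = 20.
Area = (12 × 20) / 2 = 120.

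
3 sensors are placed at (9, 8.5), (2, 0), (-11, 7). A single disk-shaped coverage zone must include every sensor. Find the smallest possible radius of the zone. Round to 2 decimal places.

10.03

Call the three points A, B, C in the order given.
Side lengths²: AB² = 121.25, AC² = 402.25, BC² = 218.
Since AC² = 402.25 ≥ 218 + 121.25 = 339.25, the angle opposite AC is not acute, so the smallest enclosing circle has AC as diameter.
Centre = midpoint of AC = (-1, 7.75), r² = 402.25/4 = 100.5625.
r = √(100.5625) ≈ 10.03.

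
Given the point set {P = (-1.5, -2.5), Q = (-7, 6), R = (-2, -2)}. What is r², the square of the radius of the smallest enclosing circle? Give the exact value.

25.625

Side lengths²: PQ² = 102.5, PR² = 0.5, QR² = 89.
Since PQ² = 102.5 ≥ 89 + 0.5 = 89.5, the angle opposite PQ is not acute, so the smallest enclosing circle has PQ as diameter.
Centre = midpoint of PQ = (-4.25, 1.75), r² = 102.5/4 = 25.625.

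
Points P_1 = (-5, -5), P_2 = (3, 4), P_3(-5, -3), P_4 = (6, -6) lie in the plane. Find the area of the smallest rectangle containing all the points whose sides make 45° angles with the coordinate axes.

In coordinates u = x + y, v = x − y the rectangle is axis-aligned; the map (x,y)→(u,v) scales areas by 2.
u-values: -10, 7, -8, 0; range = 7 − (-10) = 17.
v-values: 0, -1, -2, 12; range = 12 − (-2) = 14.
Area = (17 × 14) / 2 = 119.

119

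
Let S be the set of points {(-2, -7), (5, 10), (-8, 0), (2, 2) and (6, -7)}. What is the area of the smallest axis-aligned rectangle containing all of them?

x ranges over [-8, 6], width 14.
y ranges over [-7, 10], height 17.
Area = 14 × 17 = 238.

238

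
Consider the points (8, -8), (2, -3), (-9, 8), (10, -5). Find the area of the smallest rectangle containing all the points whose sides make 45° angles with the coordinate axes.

99

In coordinates u = x + y, v = x − y the rectangle is axis-aligned; the map (x,y)→(u,v) scales areas by 2.
u-values: 0, -1, -1, 5; range = 5 − (-1) = 6.
v-values: 16, 5, -17, 15; range = 16 − (-17) = 33.
Area = (6 × 33) / 2 = 99.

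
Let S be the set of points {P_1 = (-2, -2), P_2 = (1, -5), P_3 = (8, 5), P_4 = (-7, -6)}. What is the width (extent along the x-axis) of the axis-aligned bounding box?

15

max x = 8, min x = -7, so width = 15.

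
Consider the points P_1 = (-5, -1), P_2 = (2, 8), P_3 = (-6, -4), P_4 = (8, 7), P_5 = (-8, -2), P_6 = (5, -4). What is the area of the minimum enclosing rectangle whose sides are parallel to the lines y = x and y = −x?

187.5

In coordinates u = x + y, v = x − y the rectangle is axis-aligned; the map (x,y)→(u,v) scales areas by 2.
u-values: -6, 10, -10, 15, -10, 1; range = 15 − (-10) = 25.
v-values: -4, -6, -2, 1, -6, 9; range = 9 − (-6) = 15.
Area = (25 × 15) / 2 = 187.5.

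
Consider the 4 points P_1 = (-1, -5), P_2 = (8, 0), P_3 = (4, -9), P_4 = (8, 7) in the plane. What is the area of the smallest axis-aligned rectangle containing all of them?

144

x ranges over [-1, 8], width 9.
y ranges over [-9, 7], height 16.
Area = 9 × 16 = 144.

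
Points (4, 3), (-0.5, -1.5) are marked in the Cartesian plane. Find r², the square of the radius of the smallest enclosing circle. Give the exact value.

The smallest circle enclosing two points has them as diameter endpoints.
Centre = midpoint = (1.75, 0.75); r² = |(4, 3)−(-0.5, -1.5)|²/4 = 40.5/4 = 10.125.

10.125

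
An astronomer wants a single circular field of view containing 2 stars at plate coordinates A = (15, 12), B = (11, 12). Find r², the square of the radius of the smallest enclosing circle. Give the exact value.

4

The smallest circle enclosing two points has them as diameter endpoints.
Centre = midpoint = (13, 12); r² = |AB|²/4 = 16/4 = 4.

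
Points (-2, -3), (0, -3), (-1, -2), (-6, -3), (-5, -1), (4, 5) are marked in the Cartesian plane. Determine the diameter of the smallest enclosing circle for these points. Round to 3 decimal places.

12.806

The farthest pair is (-6, -3)–(4, 5) with squared distance 164. The circle on this segment as diameter has centre (-1, 1) and r² = 164/4 = 41.
Check (-2, -3): distance² to centre = 17 ≤ 41, so it lies inside.
All remaining points lie in this disk, and no smaller disk contains both endpoints, so this is the minimum enclosing circle.
Diameter = 2r = 2√41 ≈ 12.806.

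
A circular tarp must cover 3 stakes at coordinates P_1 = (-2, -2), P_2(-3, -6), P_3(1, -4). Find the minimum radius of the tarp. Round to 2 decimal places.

2.37

Side lengths²: P_1P_2² = 17, P_1P_3² = 13, P_2P_3² = 20.
Since P_2P_3² = 20 < 17 + 13 = 30, the triangle is acute, so the smallest enclosing circle is the circumcircle.
Circumcentre = (-19/14, -30/7), r² = 1105/196.
r = √(1105/196) ≈ 2.37.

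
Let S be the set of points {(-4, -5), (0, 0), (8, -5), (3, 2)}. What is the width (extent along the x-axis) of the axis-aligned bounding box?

max x = 8, min x = -4, so width = 12.

12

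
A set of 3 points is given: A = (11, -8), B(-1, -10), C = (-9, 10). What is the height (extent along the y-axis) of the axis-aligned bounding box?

20

max y = 10, min y = -10, so height = 20.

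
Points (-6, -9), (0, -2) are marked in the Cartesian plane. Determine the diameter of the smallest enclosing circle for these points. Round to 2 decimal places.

The smallest circle enclosing two points has them as diameter endpoints.
Centre = midpoint = (-3, -5.5); r² = |(-6, -9)−(0, -2)|²/4 = 85/4 = 21.25.
Diameter = 2r = 2√(21.25) ≈ 9.22.

9.22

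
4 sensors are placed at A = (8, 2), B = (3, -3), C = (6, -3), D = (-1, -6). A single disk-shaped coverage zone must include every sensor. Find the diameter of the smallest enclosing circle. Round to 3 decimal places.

12.042

By Welzl's lemma the MEC is supported by two points (diametrically opposite) or three points (on a circumcircle).
The farthest pair is A–D with squared distance 145. The circle on this segment as diameter has centre (3.5, -2) and r² = 145/4 = 36.25.
Check B: distance² to centre = 1.25 ≤ 36.25, so it lies inside.
All remaining points lie in this disk, and no smaller disk contains both endpoints, so this is the minimum enclosing circle.
Diameter = 2r = 2√(36.25) ≈ 12.042.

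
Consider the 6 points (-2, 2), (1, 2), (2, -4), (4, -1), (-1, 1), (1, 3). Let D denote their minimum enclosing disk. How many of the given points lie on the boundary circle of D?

3

The minimum enclosing circle is determined by three boundary points: (-2, 2), (2, -4), (1, 3).
Their circumcentre is (6/11, -7/11) with r² = 1625/121.
The farthest remaining point (4, -1) is at distance² 1460/121 ≤ 1625/121.
The points at distance exactly r from the centre are (-2, 2), (2, -4), (1, 3) — 3 points.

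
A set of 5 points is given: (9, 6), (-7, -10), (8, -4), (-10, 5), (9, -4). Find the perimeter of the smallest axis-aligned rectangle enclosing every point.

70

Width = max x − min x = 9 − (-10) = 19.
Height = max y − min y = 6 − (-10) = 16.
Perimeter = 2(19 + 16) = 70.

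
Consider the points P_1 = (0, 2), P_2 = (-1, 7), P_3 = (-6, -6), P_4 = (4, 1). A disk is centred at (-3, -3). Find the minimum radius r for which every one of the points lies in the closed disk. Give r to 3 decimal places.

The required radius is the distance from (-3, -3) to the farthest point.
Squared distances: 34, 104, 18, 65.
Maximum is 104, attained at P_2.
r = √104 ≈ 10.198.

10.198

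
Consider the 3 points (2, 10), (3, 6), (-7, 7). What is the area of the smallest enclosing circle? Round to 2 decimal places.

79.79

Call the three points A, B, C in the order given.
Side lengths²: AB² = 17, AC² = 90, BC² = 101.
Since BC² = 101 < 90 + 17 = 107, the triangle is acute, so the smallest enclosing circle is the circumcircle.
Circumcentre = (-51/26, 179/26), r² = 8585/338.
Area = π·r² = π·8585/338 ≈ 79.79.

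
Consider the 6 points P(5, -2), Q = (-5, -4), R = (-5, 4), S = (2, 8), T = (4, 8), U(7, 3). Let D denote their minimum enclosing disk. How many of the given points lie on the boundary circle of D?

The minimum enclosing circle is determined by three boundary points: Q, T, U.
Their circumcentre is (-23/54, 35/18) with r² = 82025/1458.
The farthest remaining point P is at distance² 65609/1458 ≤ 82025/1458.
The points at distance exactly r from the centre are Q, T, U — 3 points.

3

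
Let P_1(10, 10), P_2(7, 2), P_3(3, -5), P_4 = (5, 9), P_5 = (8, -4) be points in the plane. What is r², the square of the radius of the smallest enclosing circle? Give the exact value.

68.5

By Welzl's lemma the MEC is supported by two points (diametrically opposite) or three points (on a circumcircle).
The farthest pair is P_1–P_3 with squared distance 274. The circle on this segment as diameter has centre (6.5, 2.5) and r² = 274/4 = 68.5.
Check P_2: distance² to centre = 0.5 ≤ 68.5, so it lies inside.
All remaining points lie in this disk, and no smaller disk contains both endpoints, so this is the minimum enclosing circle.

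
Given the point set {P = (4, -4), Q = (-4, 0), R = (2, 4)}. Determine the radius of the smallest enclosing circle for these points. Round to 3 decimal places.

Side lengths²: PQ² = 80, PR² = 68, QR² = 52.
Since PQ² = 80 < 68 + 52 = 120, the triangle is acute, so the smallest enclosing circle is the circumcircle.
Circumcentre = (5/7, -4/7), r² = 1105/49.
r = √(1105/49) ≈ 4.749.

4.749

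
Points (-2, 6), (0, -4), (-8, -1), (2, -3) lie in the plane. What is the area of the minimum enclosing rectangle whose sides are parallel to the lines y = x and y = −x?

84.5

In coordinates u = x + y, v = x − y the rectangle is axis-aligned; the map (x,y)→(u,v) scales areas by 2.
u-values: 4, -4, -9, -1; range = 4 − (-9) = 13.
v-values: -8, 4, -7, 5; range = 5 − (-8) = 13.
Area = (13 × 13) / 2 = 84.5.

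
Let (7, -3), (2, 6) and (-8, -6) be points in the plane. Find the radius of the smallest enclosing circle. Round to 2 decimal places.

Call the three points A, B, C in the order given.
Side lengths²: AB² = 106, AC² = 234, BC² = 244.
Since BC² = 244 < 234 + 106 = 340, the triangle is acute, so the smallest enclosing circle is the circumcircle.
Circumcentre = (-1.08, -1.6), r² = 67.2464.
r = √(67.2464) ≈ 8.20.

8.20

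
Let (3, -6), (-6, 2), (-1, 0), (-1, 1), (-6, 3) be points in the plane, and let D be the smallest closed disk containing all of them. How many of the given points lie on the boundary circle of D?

2

By Welzl's lemma the MEC is supported by two points (diametrically opposite) or three points (on a circumcircle).
The farthest pair is (3, -6)–(-6, 3) with squared distance 162. The circle on this segment as diameter has centre (-1.5, -1.5) and r² = 162/4 = 40.5.
Check (-6, 2): distance² to centre = 32.5 ≤ 40.5, so it lies inside.
All remaining points lie in this disk, and no smaller disk contains both endpoints, so this is the minimum enclosing circle.
The points at distance exactly r from the centre are (3, -6), (-6, 3) — 2 points.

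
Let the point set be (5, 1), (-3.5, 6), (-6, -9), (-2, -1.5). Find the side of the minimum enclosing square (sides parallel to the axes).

15

The bounding box has width 11 and height 15.
An axis-aligned square enclosing the set must have side ≥ max(width, height).
So the minimum side is max(11, 15) = 15.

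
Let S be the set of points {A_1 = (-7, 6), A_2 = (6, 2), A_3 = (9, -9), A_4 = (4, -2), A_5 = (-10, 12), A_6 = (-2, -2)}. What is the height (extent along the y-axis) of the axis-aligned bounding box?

max y = 12, min y = -9, so height = 21.

21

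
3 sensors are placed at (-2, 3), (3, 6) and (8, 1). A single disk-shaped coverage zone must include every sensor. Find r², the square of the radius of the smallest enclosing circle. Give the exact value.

Call the three points A, B, C in the order given.
Side lengths²: AB² = 34, AC² = 104, BC² = 50.
Since AC² = 104 ≥ 50 + 34 = 84, the angle opposite AC is not acute, so the smallest enclosing circle has AC as diameter.
Centre = midpoint of AC = (3, 2), r² = 104/4 = 26.

26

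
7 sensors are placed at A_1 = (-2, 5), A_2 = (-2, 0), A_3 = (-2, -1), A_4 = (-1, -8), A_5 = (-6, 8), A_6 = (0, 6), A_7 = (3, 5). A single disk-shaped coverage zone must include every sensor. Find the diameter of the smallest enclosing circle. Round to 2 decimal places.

16.76

By Welzl's lemma the MEC is supported by two points (diametrically opposite) or three points (on a circumcircle).
The farthest pair is A_4–A_5 with squared distance 281. The circle on this segment as diameter has centre (-3.5, 0) and r² = 281/4 = 70.25.
Check A_1: distance² to centre = 27.25 ≤ 70.25, so it lies inside.
All remaining points lie in this disk, and no smaller disk contains both endpoints, so this is the minimum enclosing circle.
Diameter = 2r = 2√(70.25) ≈ 16.76.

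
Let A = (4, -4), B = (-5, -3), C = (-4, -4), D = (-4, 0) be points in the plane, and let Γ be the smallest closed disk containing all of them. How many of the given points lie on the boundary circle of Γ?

3

The minimum enclosing circle of a finite set is fixed by two of the points (as a diameter) or three (as a circumcircle).
The minimum enclosing circle is determined by three boundary points: A, B, D.
Their circumcentre is (-3/7, -20/7) with r² = 1025/49.
The farthest remaining point C is at distance² 689/49 ≤ 1025/49.
The points at distance exactly r from the centre are A, B, D — 3 points.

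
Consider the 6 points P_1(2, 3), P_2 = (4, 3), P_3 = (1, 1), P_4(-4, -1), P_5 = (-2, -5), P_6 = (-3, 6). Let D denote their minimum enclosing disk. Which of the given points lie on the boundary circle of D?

P_2, P_5, P_6

By Welzl's lemma the MEC is supported by two points (diametrically opposite) or three points (on a circumcircle).
The minimum enclosing circle is determined by three boundary points: P_2, P_5, P_6.
Their circumcentre is (-43/37, 23/37) with r² = 44225/1369.
The farthest remaining point P_1 is at distance² 21433/1369 ≤ 44225/1369.
The points at distance exactly r from the centre are P_2, P_5, P_6 — 3 points.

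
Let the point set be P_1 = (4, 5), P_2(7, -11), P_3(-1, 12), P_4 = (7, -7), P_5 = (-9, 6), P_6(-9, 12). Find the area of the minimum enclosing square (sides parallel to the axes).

529

The bounding box has width 16 and height 23.
An axis-aligned square enclosing the set must have side ≥ max(width, height).
So the minimum side is max(16, 23) = 23.
Area = 23² = 529.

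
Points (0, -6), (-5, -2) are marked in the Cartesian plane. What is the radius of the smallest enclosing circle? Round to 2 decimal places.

The smallest circle enclosing two points has them as diameter endpoints.
Centre = midpoint = (-2.5, -4); r² = |(0, -6)−(-5, -2)|²/4 = 41/4 = 10.25.
r = √(10.25) ≈ 3.20.

3.20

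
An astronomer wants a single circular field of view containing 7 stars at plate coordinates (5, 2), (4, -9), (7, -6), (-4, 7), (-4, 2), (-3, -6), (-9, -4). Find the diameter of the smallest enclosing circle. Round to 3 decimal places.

17.920

A smallest enclosing disk is always determined by at most three of the input points on its boundary.
The minimum enclosing circle is determined by three boundary points: (4, -9), (-4, 7), (-9, -4).
Their circumcentre is (-10/21, -26/21) with r² = 35405/441.
The farthest remaining point (7, -6) is at distance² 34649/441 ≤ 35405/441.
Diameter = 2r = 2√(35405/441) ≈ 17.920.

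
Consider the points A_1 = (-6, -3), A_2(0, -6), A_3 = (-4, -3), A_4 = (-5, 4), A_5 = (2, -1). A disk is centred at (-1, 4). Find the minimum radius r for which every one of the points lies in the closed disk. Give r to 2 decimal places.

10.05

The required radius is the distance from (-1, 4) to the farthest point.
Squared distances: 74, 101, 58, 16, 34.
Maximum is 101, attained at A_2.
r = √101 ≈ 10.05.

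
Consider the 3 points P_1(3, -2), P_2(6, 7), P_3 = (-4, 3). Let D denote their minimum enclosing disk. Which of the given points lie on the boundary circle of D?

Side lengths²: P_1P_2² = 90, P_1P_3² = 74, P_2P_3² = 116.
Since P_2P_3² = 116 < 90 + 74 = 164, the triangle is acute, so the smallest enclosing circle is the circumcircle.
Circumcentre = (21/13, 45/13), r² = 5365/169.
The points at distance exactly r from the centre are P_1, P_2, P_3 — 3 points.

P_1, P_2, P_3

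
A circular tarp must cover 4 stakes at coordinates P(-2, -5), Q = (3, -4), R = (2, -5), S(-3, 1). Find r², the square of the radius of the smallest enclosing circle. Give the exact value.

A smallest enclosing disk is always determined by at most three of the input points on its boundary.
The minimum enclosing circle is determined by three boundary points: Q, R, S.
Their circumcentre is (-5/22, -39/22) with r² = 3721/242.
The farthest remaining point P is at distance² 3281/242 ≤ 3721/242.

3721/242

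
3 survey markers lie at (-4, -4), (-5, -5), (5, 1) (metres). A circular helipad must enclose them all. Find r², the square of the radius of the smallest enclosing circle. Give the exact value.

34

Call the three points A, B, C in the order given.
Side lengths²: AB² = 2, AC² = 106, BC² = 136.
Since BC² = 136 ≥ 106 + 2 = 108, the angle opposite BC is not acute, so the smallest enclosing circle has BC as diameter.
Centre = midpoint of BC = (0, -2), r² = 136/4 = 34.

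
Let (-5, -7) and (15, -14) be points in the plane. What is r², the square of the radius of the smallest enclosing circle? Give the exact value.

112.25

The smallest circle enclosing two points has them as diameter endpoints.
Centre = midpoint = (5, -10.5); r² = |(-5, -7)−(15, -14)|²/4 = 449/4 = 112.25.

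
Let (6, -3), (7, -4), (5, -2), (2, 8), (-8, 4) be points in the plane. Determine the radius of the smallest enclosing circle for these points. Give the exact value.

8.5

A smallest enclosing disk is always determined by at most three of the input points on its boundary.
The farthest pair is (7, -4)–(-8, 4) with squared distance 289. The circle on this segment as diameter has centre (-0.5, 0) and r² = 289/4 = 72.25.
Check (6, -3): distance² to centre = 51.25 ≤ 72.25, so it lies inside.
All remaining points lie in this disk, and no smaller disk contains both endpoints, so this is the minimum enclosing circle.
r = √(72.25) = 8.5.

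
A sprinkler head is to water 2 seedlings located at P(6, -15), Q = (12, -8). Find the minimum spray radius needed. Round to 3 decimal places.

4.610

The smallest circle enclosing two points has them as diameter endpoints.
Centre = midpoint = (9, -11.5); r² = |PQ|²/4 = 85/4 = 21.25.
r = √(21.25) ≈ 4.610.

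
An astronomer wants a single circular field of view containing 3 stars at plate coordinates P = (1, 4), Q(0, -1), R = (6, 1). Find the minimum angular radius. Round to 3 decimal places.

3.358

Side lengths²: PQ² = 26, PR² = 34, QR² = 40.
Since QR² = 40 < 34 + 26 = 60, the triangle is acute, so the smallest enclosing circle is the circumcircle.
Circumcentre = (37/14, 15/14), r² = 1105/98.
r = √(1105/98) ≈ 3.358.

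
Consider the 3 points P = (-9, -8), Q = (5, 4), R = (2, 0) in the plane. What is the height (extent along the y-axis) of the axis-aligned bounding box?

max y = 4, min y = -8, so height = 12.

12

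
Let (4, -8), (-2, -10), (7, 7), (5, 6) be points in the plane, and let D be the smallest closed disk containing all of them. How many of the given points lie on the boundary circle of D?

2

The farthest pair is (-2, -10)–(7, 7) with squared distance 370. The circle on this segment as diameter has centre (2.5, -1.5) and r² = 370/4 = 92.5.
Check (4, -8): distance² to centre = 44.5 ≤ 92.5, so it lies inside.
All remaining points lie in this disk, and no smaller disk contains both endpoints, so this is the minimum enclosing circle.
The points at distance exactly r from the centre are (-2, -10), (7, 7) — 2 points.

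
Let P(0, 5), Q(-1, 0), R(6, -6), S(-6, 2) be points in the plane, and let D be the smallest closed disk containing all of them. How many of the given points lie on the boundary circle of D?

2

The minimum enclosing circle of a finite set is fixed by two of the points (as a diameter) or three (as a circumcircle).
The farthest pair is R–S with squared distance 208. The circle on this segment as diameter has centre (0, -2) and r² = 208/4 = 52.
Check P: distance² to centre = 49 ≤ 52, so it lies inside.
All remaining points lie in this disk, and no smaller disk contains both endpoints, so this is the minimum enclosing circle.
The points at distance exactly r from the centre are R, S — 2 points.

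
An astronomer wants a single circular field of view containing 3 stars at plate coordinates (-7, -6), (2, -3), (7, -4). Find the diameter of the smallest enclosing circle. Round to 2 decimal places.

14.14

Call the three points A, B, C in the order given.
Side lengths²: AB² = 90, AC² = 200, BC² = 26.
Since AC² = 200 ≥ 90 + 26 = 116, the angle opposite AC is not acute, so the smallest enclosing circle has AC as diameter.
Centre = midpoint of AC = (0, -5), r² = 200/4 = 50.
Diameter = 2r = 2√50 ≈ 14.14.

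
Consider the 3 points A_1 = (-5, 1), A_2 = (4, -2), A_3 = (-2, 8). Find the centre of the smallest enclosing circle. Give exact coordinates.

Side lengths²: A_1A_2² = 90, A_1A_3² = 58, A_2A_3² = 136.
Since A_2A_3² = 136 < 90 + 58 = 148, the triangle is acute, so the smallest enclosing circle is the circumcircle.
Circumcentre = (7/12, 2.75), r² = 2465/72.
Centre = (7/12, 2.75).

(7/12, 2.75)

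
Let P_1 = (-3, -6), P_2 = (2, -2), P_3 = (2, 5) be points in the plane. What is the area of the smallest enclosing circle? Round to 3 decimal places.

Side lengths²: P_1P_2² = 41, P_1P_3² = 146, P_2P_3² = 49.
Since P_1P_3² = 146 ≥ 49 + 41 = 90, the angle opposite P_1P_3 is not acute, so the smallest enclosing circle has P_1P_3 as diameter.
Centre = midpoint of P_1P_3 = (-0.5, -0.5), r² = 146/4 = 36.5.
Area = π·r² = π·36.5 ≈ 114.668.

114.668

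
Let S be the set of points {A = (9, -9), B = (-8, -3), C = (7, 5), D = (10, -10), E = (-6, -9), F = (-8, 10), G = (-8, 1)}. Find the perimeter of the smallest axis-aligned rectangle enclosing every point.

76

Width = max x − min x = 10 − (-8) = 18.
Height = max y − min y = 10 − (-10) = 20.
Perimeter = 2(18 + 20) = 76.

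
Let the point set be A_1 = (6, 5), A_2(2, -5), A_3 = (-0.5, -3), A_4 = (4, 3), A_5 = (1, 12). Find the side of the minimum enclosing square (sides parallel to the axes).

The bounding box has width 6.5 and height 17.
An axis-aligned square enclosing the set must have side ≥ max(width, height).
So the minimum side is max(6.5, 17) = 17.

17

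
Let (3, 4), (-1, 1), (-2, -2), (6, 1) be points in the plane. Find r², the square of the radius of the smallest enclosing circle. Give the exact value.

4453/242

A smallest enclosing disk is always determined by at most three of the input points on its boundary.
The minimum enclosing circle is determined by three boundary points: (3, 4), (-2, -2), (6, 1).
Their circumcentre is (41/22, -3/22) with r² = 4453/242.
The farthest remaining point (-1, 1) is at distance² 2297/242 ≤ 4453/242.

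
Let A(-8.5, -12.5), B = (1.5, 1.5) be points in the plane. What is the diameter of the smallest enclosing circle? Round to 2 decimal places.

The smallest circle enclosing two points has them as diameter endpoints.
Centre = midpoint = (-3.5, -5.5); r² = |AB|²/4 = 296/4 = 74.
Diameter = 2r = 2√74 ≈ 17.20.

17.20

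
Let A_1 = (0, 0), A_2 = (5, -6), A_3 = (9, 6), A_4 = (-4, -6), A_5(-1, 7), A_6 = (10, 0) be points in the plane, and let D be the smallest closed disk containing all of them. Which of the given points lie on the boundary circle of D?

A_3, A_4

A smallest enclosing disk is always determined by at most three of the input points on its boundary.
The farthest pair is A_3–A_4 with squared distance 313. The circle on this segment as diameter has centre (2.5, 0) and r² = 313/4 = 78.25.
Check A_1: distance² to centre = 6.25 ≤ 78.25, so it lies inside.
All remaining points lie in this disk, and no smaller disk contains both endpoints, so this is the minimum enclosing circle.
The points at distance exactly r from the centre are A_3, A_4 — 2 points.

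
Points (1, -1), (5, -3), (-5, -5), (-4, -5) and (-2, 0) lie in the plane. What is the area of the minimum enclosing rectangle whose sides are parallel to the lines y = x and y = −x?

60

In coordinates u = x + y, v = x − y the rectangle is axis-aligned; the map (x,y)→(u,v) scales areas by 2.
u-values: 0, 2, -10, -9, -2; range = 2 − (-10) = 12.
v-values: 2, 8, 0, 1, -2; range = 8 − (-2) = 10.
Area = (12 × 10) / 2 = 60.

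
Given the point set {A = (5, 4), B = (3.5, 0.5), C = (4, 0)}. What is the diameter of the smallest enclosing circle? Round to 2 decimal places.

Side lengths²: AB² = 14.5, AC² = 17, BC² = 0.5.
Since AC² = 17 ≥ 14.5 + 0.5 = 15, the angle opposite AC is not acute, so the smallest enclosing circle has AC as diameter.
Centre = midpoint of AC = (4.5, 2), r² = 17/4 = 4.25.
Diameter = 2r = 2√(4.25) ≈ 4.12.

4.12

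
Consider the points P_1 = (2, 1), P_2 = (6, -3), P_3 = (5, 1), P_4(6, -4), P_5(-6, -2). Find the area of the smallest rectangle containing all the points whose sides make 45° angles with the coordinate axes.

In coordinates u = x + y, v = x − y the rectangle is axis-aligned; the map (x,y)→(u,v) scales areas by 2.
u-values: 3, 3, 6, 2, -8; range = 6 − (-8) = 14.
v-values: 1, 9, 4, 10, -4; range = 10 − (-4) = 14.
Area = (14 × 14) / 2 = 98.

98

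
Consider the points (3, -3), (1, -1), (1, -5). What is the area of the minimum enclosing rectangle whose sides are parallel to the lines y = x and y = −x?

8

In coordinates u = x + y, v = x − y the rectangle is axis-aligned; the map (x,y)→(u,v) scales areas by 2.
u-values: 0, 0, -4; range = 0 − (-4) = 4.
v-values: 6, 2, 6; range = 6 − 2 = 4.
Area = (4 × 4) / 2 = 8.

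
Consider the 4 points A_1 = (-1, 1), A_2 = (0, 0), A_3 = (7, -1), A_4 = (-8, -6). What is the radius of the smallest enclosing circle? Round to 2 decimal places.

The minimum enclosing circle of a finite set is fixed by two of the points (as a diameter) or three (as a circumcircle).
The farthest pair is A_3–A_4 with squared distance 250. The circle on this segment as diameter has centre (-0.5, -3.5) and r² = 250/4 = 62.5.
Check A_1: distance² to centre = 20.5 ≤ 62.5, so it lies inside.
All remaining points lie in this disk, and no smaller disk contains both endpoints, so this is the minimum enclosing circle.
r = √(62.5) ≈ 7.91.

7.91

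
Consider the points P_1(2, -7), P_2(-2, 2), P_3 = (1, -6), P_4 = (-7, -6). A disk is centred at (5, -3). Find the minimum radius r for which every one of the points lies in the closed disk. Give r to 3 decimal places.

12.369

The required radius is the distance from (5, -3) to the farthest point.
Squared distances: 25, 74, 25, 153.
Maximum is 153, attained at P_4.
r = √153 ≈ 12.369.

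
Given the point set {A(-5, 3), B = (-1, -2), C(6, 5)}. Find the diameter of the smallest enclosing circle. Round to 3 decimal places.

Side lengths²: AB² = 41, AC² = 125, BC² = 98.
Since AC² = 125 < 98 + 41 = 139, the triangle is acute, so the smallest enclosing circle is the circumcircle.
Circumcentre = (11/18, 61/18), r² = 5125/162.
Diameter = 2r = 2√(5125/162) ≈ 11.249.

11.249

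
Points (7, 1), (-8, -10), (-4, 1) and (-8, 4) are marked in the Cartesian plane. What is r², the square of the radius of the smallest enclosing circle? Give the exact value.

By Welzl's lemma the MEC is supported by two points (diametrically opposite) or three points (on a circumcircle).
The minimum enclosing circle is determined by three boundary points: (7, 1), (-8, -10), (-8, 4).
Their circumcentre is (-1.6, -3) with r² = 89.96.
The farthest remaining point (-4, 1) is at distance² 21.76 ≤ 89.96.

89.96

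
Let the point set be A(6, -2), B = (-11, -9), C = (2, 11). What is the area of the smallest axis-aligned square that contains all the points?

400

The bounding box has width 17 and height 20.
An axis-aligned square enclosing the set must have side ≥ max(width, height).
So the minimum side is max(17, 20) = 20.
Area = 20² = 400.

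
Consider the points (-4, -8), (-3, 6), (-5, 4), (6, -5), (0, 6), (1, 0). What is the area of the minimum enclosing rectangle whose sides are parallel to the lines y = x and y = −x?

180

In coordinates u = x + y, v = x − y the rectangle is axis-aligned; the map (x,y)→(u,v) scales areas by 2.
u-values: -12, 3, -1, 1, 6, 1; range = 6 − (-12) = 18.
v-values: 4, -9, -9, 11, -6, 1; range = 11 − (-9) = 20.
Area = (18 × 20) / 2 = 180.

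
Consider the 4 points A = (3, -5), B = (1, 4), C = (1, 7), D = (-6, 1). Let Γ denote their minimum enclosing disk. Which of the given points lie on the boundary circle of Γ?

A, C, D

The minimum enclosing circle is determined by three boundary points: A, C, D.
Their circumcentre is (0.3125, 0.71875) with r² = 39.9267578125.
The farthest remaining point B is at distance² 11.2392578125 ≤ 39.9267578125.
The points at distance exactly r from the centre are A, C, D — 3 points.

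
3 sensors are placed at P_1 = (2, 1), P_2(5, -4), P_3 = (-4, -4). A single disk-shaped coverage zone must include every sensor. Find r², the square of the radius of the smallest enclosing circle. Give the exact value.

20.74

Side lengths²: P_1P_2² = 34, P_1P_3² = 61, P_2P_3² = 81.
Since P_2P_3² = 81 < 61 + 34 = 95, the triangle is acute, so the smallest enclosing circle is the circumcircle.
Circumcentre = (0.5, -3.3), r² = 20.74.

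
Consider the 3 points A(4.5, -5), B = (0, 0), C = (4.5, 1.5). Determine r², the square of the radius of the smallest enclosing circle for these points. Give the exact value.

905/72

Side lengths²: AB² = 45.25, AC² = 42.25, BC² = 22.5.
Since AB² = 45.25 < 42.25 + 22.5 = 64.75, the triangle is acute, so the smallest enclosing circle is the circumcircle.
Circumcentre = (37/12, -1.75), r² = 905/72.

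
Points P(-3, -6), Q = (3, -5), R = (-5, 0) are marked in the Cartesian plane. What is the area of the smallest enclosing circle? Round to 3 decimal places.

69.900

Side lengths²: PQ² = 37, PR² = 40, QR² = 89.
Since QR² = 89 ≥ 40 + 37 = 77, the angle opposite QR is not acute, so the smallest enclosing circle has QR as diameter.
Centre = midpoint of QR = (-1, -2.5), r² = 89/4 = 22.25.
Area = π·r² = π·22.25 ≈ 69.900.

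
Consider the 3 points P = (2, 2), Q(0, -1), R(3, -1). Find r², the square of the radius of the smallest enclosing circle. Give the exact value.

Side lengths²: PQ² = 13, PR² = 10, QR² = 9.
Since PQ² = 13 < 10 + 9 = 19, the triangle is acute, so the smallest enclosing circle is the circumcircle.
Circumcentre = (1.5, 1/6), r² = 65/18.

65/18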